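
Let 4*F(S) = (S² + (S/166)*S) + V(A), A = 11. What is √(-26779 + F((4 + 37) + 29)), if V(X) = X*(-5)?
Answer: I*√704341569/166 ≈ 159.88*I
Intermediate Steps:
V(X) = -5*X
F(S) = -55/4 + 167*S²/664 (F(S) = ((S² + (S/166)*S) - 5*11)/4 = ((S² + (S*(1/166))*S) - 55)/4 = ((S² + (S/166)*S) - 55)/4 = ((S² + S²/166) - 55)/4 = (167*S²/166 - 55)/4 = (-55 + 167*S²/166)/4 = -55/4 + 167*S²/664)
√(-26779 + F((4 + 37) + 29)) = √(-26779 + (-55/4 + 167*((4 + 37) + 29)²/664)) = √(-26779 + (-55/4 + 167*(41 + 29)²/664)) = √(-26779 + (-55/4 + (167/664)*70²)) = √(-26779 + (-55/4 + (167/664)*4900)) = √(-26779 + (-55/4 + 204575/166)) = √(-26779 + 404585/332) = √(-8486043/332) = I*√704341569/166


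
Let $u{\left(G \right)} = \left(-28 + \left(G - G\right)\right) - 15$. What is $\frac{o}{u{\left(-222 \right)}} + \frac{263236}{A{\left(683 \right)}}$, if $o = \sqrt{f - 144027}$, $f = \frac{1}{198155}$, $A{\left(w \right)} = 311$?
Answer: $\frac{263236}{311} - \frac{2 i \sqrt{1413819586327630}}{8520665} \approx 846.42 - 8.8258 i$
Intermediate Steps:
$f = \frac{1}{198155} \approx 5.0466 \cdot 10^{-6}$
$u{\left(G \right)} = -43$ ($u{\left(G \right)} = \left(-28 + 0\right) - 15 = -28 - 15 = -43$)
$o = \frac{2 i \sqrt{1413819586327630}}{198155}$ ($o = \sqrt{\frac{1}{198155} - 144027} = \sqrt{- \frac{28539670184}{198155}} = \frac{2 i \sqrt{1413819586327630}}{198155} \approx 379.51 i$)
$\frac{o}{u{\left(-222 \right)}} + \frac{263236}{A{\left(683 \right)}} = \frac{\frac{2}{198155} i \sqrt{1413819586327630}}{-43} + \frac{263236}{311} = \frac{2 i \sqrt{1413819586327630}}{198155} \left(- \frac{1}{43}\right) + 263236 \cdot \frac{1}{311} = - \frac{2 i \sqrt{1413819586327630}}{8520665} + \frac{263236}{311} = \frac{263236}{311} - \frac{2 i \sqrt{1413819586327630}}{8520665}$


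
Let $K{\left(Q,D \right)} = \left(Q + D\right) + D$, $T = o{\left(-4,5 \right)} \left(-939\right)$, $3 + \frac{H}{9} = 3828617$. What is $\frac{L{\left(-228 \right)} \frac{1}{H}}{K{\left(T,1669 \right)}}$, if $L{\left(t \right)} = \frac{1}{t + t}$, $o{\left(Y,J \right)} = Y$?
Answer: $- \frac{1}{111465410386464} \approx -8.9714 \cdot 10^{-15}$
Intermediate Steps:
$H = 34457526$ ($H = -27 + 9 \cdot 3828617 = -27 + 34457553 = 34457526$)
$T = 3756$ ($T = \left(-4\right) \left(-939\right) = 3756$)
$L{\left(t \right)} = \frac{1}{2 t}$
$K{\left(Q,D \right)} = Q + 2 D$ ($K{\left(Q,D \right)} = \left(D + Q\right) + D = Q + 2 D$)
$\frac{L{\left(-228 \right)} \frac{1}{H}}{K{\left(T,1669 \right)}} = \frac{\frac{1}{2 \left(-228\right)} \frac{1}{34457526}}{3756 + 2 \cdot 1669} = \frac{\frac{1}{2} \left(- \frac{1}{228}\right) \frac{1}{34457526}}{3756 + 3338} = \frac{\left(- \frac{1}{456}\right) \frac{1}{34457526}}{7094} = \left(- \frac{1}{15712631856}\right) \frac{1}{7094} = - \frac{1}{111465410386464}$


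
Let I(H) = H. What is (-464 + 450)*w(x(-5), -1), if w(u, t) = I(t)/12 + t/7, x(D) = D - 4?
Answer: 19/6 ≈ 3.1667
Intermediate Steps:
x(D) = -4 + D
w(u, t) = 19*t/84 (w(u, t) = t/12 + t/7 = 19*t/84)
(-464 + 450)*w(x(-5), -1) = (-464 + 450)*((19/84)*(-1)) = -14*(-19/84) = 19/6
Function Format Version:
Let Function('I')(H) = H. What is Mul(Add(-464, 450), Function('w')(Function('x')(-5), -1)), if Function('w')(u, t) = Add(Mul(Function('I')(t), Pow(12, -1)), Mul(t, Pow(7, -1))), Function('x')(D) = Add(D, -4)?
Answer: Rational(19, 6) ≈ 3.1667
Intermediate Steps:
Function('x')(D) = Add(-4, D)
Function('w')(u, t) = Mul(Rational(19, 84), t) (Function('w')(u, t) = Add(Mul(t, Pow(12, -1)), Mul(t, Pow(7, -1))) = Add(Mul(t, Rational(1, 12)), Mul(t, Rational(1, 7))) = Add(Mul(Rational(1, 12), t), Mul(Rational(1, 7), t)) = Mul(Rational(19, 84), t))
Mul(Add(-464, 450), Function('w')(Function('x')(-5), -1)) = Mul(Add(-464, 450), Mul(Rational(19, 84), -1)) = Mul(-14, Rational(-19, 84)) = Rational(19, 6)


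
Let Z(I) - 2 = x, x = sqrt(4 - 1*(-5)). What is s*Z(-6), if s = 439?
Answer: 2195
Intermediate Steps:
x = 3 (x = sqrt(4 + 5) = sqrt(9) = 3)
Z(I) = 5 (Z(I) = 2 + 3 = 5)
s*Z(-6) = 439*5 = 2195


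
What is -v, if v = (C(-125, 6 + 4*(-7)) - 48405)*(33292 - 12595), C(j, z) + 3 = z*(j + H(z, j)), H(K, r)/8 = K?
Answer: 864844842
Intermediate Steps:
H(K, r) = 8*K
C(j, z) = -3 + z*(j + 8*z)
v = -864844842 (v = ((-3 + 8*(6 + 4*(-7))**2 - 125*(6 + 4*(-7))) - 48405)*(33292 - 12595) = ((-3 + 8*(6 - 28)**2 - 125*(6 - 28)) - 48405)*20697 = ((-3 + 8*(-22)**2 - 125*(-22)) - 48405)*20697 = ((-3 + 8*484 + 2750) - 48405)*20697 = ((-3 + 3872 + 2750) - 48405)*20697 = (6619 - 48405)*20697 = -41786*20697 = -864844842)
-v = -1*(-864844842) = 864844842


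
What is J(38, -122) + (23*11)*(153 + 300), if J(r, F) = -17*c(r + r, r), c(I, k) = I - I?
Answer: 114609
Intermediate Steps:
c(I, k) = 0
J(r, F) = 0 (J(r, F) = -17*0 = 0)
J(38, -122) + (23*11)*(153 + 300) = 0 + (23*11)*(153 + 300) = 0 + 253*453 = 0 + 114609 = 114609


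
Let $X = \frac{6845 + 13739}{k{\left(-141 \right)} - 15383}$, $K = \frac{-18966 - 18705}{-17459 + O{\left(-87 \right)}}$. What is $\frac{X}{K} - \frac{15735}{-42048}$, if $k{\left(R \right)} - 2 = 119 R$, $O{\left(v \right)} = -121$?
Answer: $\frac{890548747}{11791927104} \approx 0.075522$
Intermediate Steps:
$k{\left(R \right)} = 2 + 119 R$
$K = \frac{12557}{5860}$ ($K = \frac{-18966 - 18705}{-17459 - 121} = - \frac{37671}{-17580} = \left(-37671\right) \left(- \frac{1}{17580}\right) = \frac{12557}{5860} \approx 2.1428$)
$X = - \frac{2573}{4020}$ ($X = \frac{6845 + 13739}{\left(2 + 119 \left(-141\right)\right) - 15383} = \frac{20584}{\left(2 - 16779\right) - 15383} = \frac{20584}{-16777 - 15383} = \frac{20584}{-32160} = 20584 \left(- \frac{1}{32160}\right) = - \frac{2573}{4020} \approx -0.64005$)
$\frac{X}{K} - \frac{15735}{-42048} = - \frac{2573}{4020 \cdot \frac{12557}{5860}} - \frac{15735}{-42048} = \left(- \frac{2573}{4020}\right) \frac{5860}{12557} - - \frac{5245}{14016} = - \frac{753889}{2523957} + \frac{5245}{14016} = \frac{890548747}{11791927104}$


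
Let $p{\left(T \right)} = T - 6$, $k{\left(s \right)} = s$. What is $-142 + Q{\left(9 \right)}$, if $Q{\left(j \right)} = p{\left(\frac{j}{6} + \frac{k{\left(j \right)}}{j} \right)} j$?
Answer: $- \frac{347}{2} \approx -173.5$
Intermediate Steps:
$p{\left(T \right)} = -6 + T$ ($p{\left(T \right)} = T - 6 = -6 + T$)
$Q{\left(j \right)} = j \left(-5 + \frac{j}{6}\right)$ ($Q{\left(j \right)} = \left(-6 + \left(\frac{j}{6} + \frac{j}{j}\right)\right) j = \left(-6 + \left(j \frac{1}{6} + 1\right)\right) j = \left(-6 + \left(\frac{j}{6} + 1\right)\right) j = \left(-6 + \left(1 + \frac{j}{6}\right)\right) j = \left(-5 + \frac{j}{6}\right) j = j \left(-5 + \frac{j}{6}\right)$)
$-142 + Q{\left(9 \right)} = -142 + \frac{1}{6} \cdot 9 \left(-30 + 9\right) = -142 + \frac{1}{6} \cdot 9 \left(-21\right) = -142 - \frac{63}{2} = - \frac{347}{2}$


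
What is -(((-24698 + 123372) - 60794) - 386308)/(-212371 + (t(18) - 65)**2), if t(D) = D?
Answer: -174214/105081 ≈ -1.6579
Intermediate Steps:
-(((-24698 + 123372) - 60794) - 386308)/(-212371 + (t(18) - 65)**2) = -(((-24698 + 123372) - 60794) - 386308)/(-212371 + (18 - 65)**2) = -((98674 - 60794) - 386308)/(-212371 + (-47)**2) = -(37880 - 386308)/(-212371 + 2209) = -(-348428)/(-210162) = -(-348428)*(-1)/210162 = -1*174214/105081 = -174214/105081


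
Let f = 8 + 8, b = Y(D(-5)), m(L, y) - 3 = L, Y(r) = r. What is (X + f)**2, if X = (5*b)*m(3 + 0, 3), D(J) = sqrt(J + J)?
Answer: -8744 + 960*I*sqrt(10) ≈ -8744.0 + 3035.8*I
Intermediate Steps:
D(J) = sqrt(2)*sqrt(J) (D(J) = sqrt(2*J) = sqrt(2)*sqrt(J))
m(L, y) = 3 + L
b = I*sqrt(10) (b = sqrt(2)*sqrt(-5) = sqrt(2)*(I*sqrt(5)) = I*sqrt(10) ≈ 3.1623*I)
f = 16
X = 30*I*sqrt(10) (X = (5*(I*sqrt(10)))*(3 + (3 + 0)) = (5*I*sqrt(10))*(3 + 3) = (5*I*sqrt(10))*6 = 30*I*sqrt(10) ≈ 94.868*I)
(X + f)**2 = (30*I*sqrt(10) + 16)**2 = (16 + 30*I*sqrt(10))**2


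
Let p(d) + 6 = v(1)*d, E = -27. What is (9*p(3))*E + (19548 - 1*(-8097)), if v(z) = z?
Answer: 28374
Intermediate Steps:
p(d) = -6 + d (p(d) = -6 + 1*d = -6 + d)
(9*p(3))*E + (19548 - 1*(-8097)) = (9*(-6 + 3))*(-27) + (19548 - 1*(-8097)) = (9*(-3))*(-27) + (19548 + 8097) = -27*(-27) + 27645 = 729 + 27645 = 28374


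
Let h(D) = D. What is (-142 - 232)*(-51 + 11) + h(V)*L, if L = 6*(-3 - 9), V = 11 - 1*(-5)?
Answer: 13808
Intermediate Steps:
V = 16 (V = 11 + 5 = 16)
L = -72 (L = 6*(-12) = -72)
(-142 - 232)*(-51 + 11) + h(V)*L = (-142 - 232)*(-51 + 11) + 16*(-72) = -374*(-40) - 1152 = 14960 - 1152 = 13808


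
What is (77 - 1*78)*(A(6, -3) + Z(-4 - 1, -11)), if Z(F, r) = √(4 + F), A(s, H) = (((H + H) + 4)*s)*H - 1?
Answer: -35 - I ≈ -35.0 - 1.0*I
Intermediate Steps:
A(s, H) = -1 + H*s*(4 + 2*H) (A(s, H) = ((2*H + 4)*s)*H - 1 = ((4 + 2*H)*s)*H - 1 = (s*(4 + 2*H))*H - 1 = H*s*(4 + 2*H) - 1 = -1 + H*s*(4 + 2*H))
(77 - 1*78)*(A(6, -3) + Z(-4 - 1, -11)) = (77 - 1*78)*((-1 + 2*6*(-3)² + 4*(-3)*6) + √(4 + (-4 - 1))) = (77 - 78)*((-1 + 2*6*9 - 72) + √(4 - 5)) = -((-1 + 108 - 72) + √(-1)) = -(35 + I) = -35 - I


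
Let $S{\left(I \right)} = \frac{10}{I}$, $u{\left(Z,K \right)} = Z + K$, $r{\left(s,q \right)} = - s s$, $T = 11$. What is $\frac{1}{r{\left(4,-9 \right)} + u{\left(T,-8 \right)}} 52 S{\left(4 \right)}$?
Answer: $-10$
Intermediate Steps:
$r{\left(s,q \right)} = - s^{2}$
$u{\left(Z,K \right)} = K + Z$
$\frac{1}{r{\left(4,-9 \right)} + u{\left(T,-8 \right)}} 52 S{\left(4 \right)} = \frac{1}{- 4^{2} + \left(-8 + 11\right)} 52 \cdot \frac{10}{4} = \frac{1}{\left(-1\right) 16 + 3} \cdot 52 \cdot 10 \cdot \frac{1}{4} = \frac{1}{-16 + 3} \cdot 52 \cdot \frac{5}{2} = \frac{1}{-13} \cdot 52 \cdot \frac{5}{2} = \left(- \frac{1}{13}\right) 52 \cdot \frac{5}{2} = \left(-4\right) \frac{5}{2} = -10$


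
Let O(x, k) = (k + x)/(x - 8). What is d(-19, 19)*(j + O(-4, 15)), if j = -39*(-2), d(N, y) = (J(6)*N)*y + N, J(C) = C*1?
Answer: -2021125/12 ≈ -1.6843e+5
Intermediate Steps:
J(C) = C
O(x, k) = (k + x)/(-8 + x)
d(N, y) = N + 6*N*y (d(N, y) = (6*N)*y + N = 6*N*y + N = N + 6*N*y)
j = 78
d(-19, 19)*(j + O(-4, 15)) = (-19*(1 + 6*19))*(78 + (15 - 4)/(-8 - 4)) = (-19*(1 + 114))*(78 + 11/(-12)) = (-19*115)*(78 - 1/12*11) = -2185*(78 - 11/12) = -2185*925/12 = -2021125/12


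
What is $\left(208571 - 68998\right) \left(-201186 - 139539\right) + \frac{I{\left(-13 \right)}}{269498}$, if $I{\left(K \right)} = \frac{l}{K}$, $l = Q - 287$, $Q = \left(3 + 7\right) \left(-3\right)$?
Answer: $- \frac{166611246067716133}{3503474} \approx -4.7556 \cdot 10^{10}$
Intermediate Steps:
$Q = -30$ ($Q = 10 \left(-3\right) = -30$)
$l = -317$ ($l = -30 - 287 = -317$)
$I{\left(K \right)} = - \frac{317}{K}$
$\left(208571 - 68998\right) \left(-201186 - 139539\right) + \frac{I{\left(-13 \right)}}{269498} = \left(208571 - 68998\right) \left(-201186 - 139539\right) + \frac{\left(-317\right) \frac{1}{-13}}{269498} = 139573 \left(-340725\right) + \left(-317\right) \left(- \frac{1}{13}\right) \frac{1}{269498} = -47556010425 + \frac{317}{13} \cdot \frac{1}{269498} = -47556010425 + \frac{317}{3503474} = - \frac{166611246067716133}{3503474}$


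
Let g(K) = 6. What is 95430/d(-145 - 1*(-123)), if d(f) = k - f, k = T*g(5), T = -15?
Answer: -47715/34 ≈ -1403.4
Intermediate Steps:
k = -90 (k = -15*6 = -90)
d(f) = -90 - f
95430/d(-145 - 1*(-123)) = 95430/(-90 - (-145 - 1*(-123))) = 95430/(-90 - (-145 + 123)) = 95430/(-90 - 1*(-22)) = 95430/(-90 + 22) = 95430/(-68) = 95430*(-1/68) = -47715/34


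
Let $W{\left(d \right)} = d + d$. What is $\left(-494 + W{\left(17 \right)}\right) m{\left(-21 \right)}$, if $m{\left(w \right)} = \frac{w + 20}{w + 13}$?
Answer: $- \frac{115}{2} \approx -57.5$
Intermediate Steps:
$W{\left(d \right)} = 2 d$
$m{\left(w \right)} = \frac{20 + w}{13 + w}$
$\left(-494 + W{\left(17 \right)}\right) m{\left(-21 \right)} = \left(-494 + 2 \cdot 17\right) \frac{20 - 21}{13 - 21} = \left(-494 + 34\right) \frac{1}{-8} \left(-1\right) = - 460 \left(\left(- \frac{1}{8}\right) \left(-1\right)\right) = \left(-460\right) \frac{1}{8} = - \frac{115}{2}$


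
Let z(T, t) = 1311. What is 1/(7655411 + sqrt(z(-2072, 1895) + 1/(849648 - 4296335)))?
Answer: 26385805573357/201994186225619878071 - 8*sqrt(243347231552323)/201994186225619878071 ≈ 1.3063e-7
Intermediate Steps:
1/(7655411 + sqrt(z(-2072, 1895) + 1/(849648 - 4296335))) = 1/(7655411 + sqrt(1311 + 1/(849648 - 4296335))) = 1/(7655411 + sqrt(1311 + 1/(-3446687))) = 1/(7655411 + sqrt(1311 - 1/3446687)) = 1/(7655411 + sqrt(4518606656/3446687)) = 1/(7655411 + 8*sqrt(243347231552323)/3446687)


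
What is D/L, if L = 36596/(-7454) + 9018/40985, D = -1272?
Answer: 48574848210/179083361 ≈ 271.24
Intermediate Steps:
L = -716333444/152751095 (L = 36596*(-1/7454) + 9018*(1/40985) = -18298/3727 + 9018/40985 = -716333444/152751095 ≈ -4.6895)
D/L = -1272/(-716333444/152751095) = -1272*(-152751095/716333444) = 48574848210/179083361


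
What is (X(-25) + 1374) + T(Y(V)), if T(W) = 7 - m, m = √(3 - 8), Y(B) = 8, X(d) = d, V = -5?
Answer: 1356 - I*√5 ≈ 1356.0 - 2.2361*I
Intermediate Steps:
m = I*√5 (m = √(-5) = I*√5 ≈ 2.2361*I)
T(W) = 7 - I*√5
(X(-25) + 1374) + T(Y(V)) = (-25 + 1374) + (7 - I*√5) = 1349 + (7 - I*√5) = 1356 - I*√5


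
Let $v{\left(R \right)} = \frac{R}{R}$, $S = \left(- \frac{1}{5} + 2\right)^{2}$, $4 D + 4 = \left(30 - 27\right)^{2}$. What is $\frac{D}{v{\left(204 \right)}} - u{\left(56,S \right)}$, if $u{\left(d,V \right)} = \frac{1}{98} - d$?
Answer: $\frac{11219}{196} \approx 57.24$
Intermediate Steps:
$D = \frac{5}{4}$ ($D = -1 + \frac{\left(30 - 27\right)^{2}}{4} = -1 + \frac{3^{2}}{4} = -1 + \frac{1}{4} \cdot 9 = -1 + \frac{9}{4} = \frac{5}{4} \approx 1.25$)
$S = \frac{81}{25}$ ($S = \left(\left(-1\right) \frac{1}{5} + 2\right)^{2} = \left(- \frac{1}{5} + 2\right)^{2} = \left(\frac{9}{5}\right)^{2} = \frac{81}{25} \approx 3.24$)
$v{\left(R \right)} = 1$
$u{\left(d,V \right)} = \frac{1}{98} - d$
$\frac{D}{v{\left(204 \right)}} - u{\left(56,S \right)} = \frac{5}{4 \cdot 1} - \left(\frac{1}{98} - 56\right) = \frac{5}{4} \cdot 1 - \left(\frac{1}{98} - 56\right) = \frac{5}{4} - - \frac{5487}{98} = \frac{5}{4} + \frac{5487}{98} = \frac{11219}{196}$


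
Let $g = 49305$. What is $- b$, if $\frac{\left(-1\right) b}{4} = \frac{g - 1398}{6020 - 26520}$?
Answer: $- \frac{47907}{5125} \approx -9.3477$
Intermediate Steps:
$b = \frac{47907}{5125}$ ($b = - 4 \frac{49305 - 1398}{6020 - 26520} = - 4 \frac{47907}{-20500} = - 4 \cdot 47907 \left(- \frac{1}{20500}\right) = \left(-4\right) \left(- \frac{47907}{20500}\right) = \frac{47907}{5125} \approx 9.3477$)
$- b = \left(-1\right) \frac{47907}{5125} = - \frac{47907}{5125}$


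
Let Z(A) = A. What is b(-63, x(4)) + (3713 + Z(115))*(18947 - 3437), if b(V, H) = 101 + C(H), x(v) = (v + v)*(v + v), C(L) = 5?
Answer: 59372386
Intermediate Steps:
x(v) = 4*v² (x(v) = (2*v)*(2*v) = 4*v²)
b(V, H) = 106 (b(V, H) = 101 + 5 = 106)
b(-63, x(4)) + (3713 + Z(115))*(18947 - 3437) = 106 + (3713 + 115)*(18947 - 3437) = 106 + 3828*15510 = 106 + 59372280 = 59372386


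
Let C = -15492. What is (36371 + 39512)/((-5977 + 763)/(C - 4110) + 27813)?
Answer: 22537251/8260540 ≈ 2.7283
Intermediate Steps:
(36371 + 39512)/((-5977 + 763)/(C - 4110) + 27813) = (36371 + 39512)/((-5977 + 763)/(-15492 - 4110) + 27813) = 75883/(-5214/(-19602) + 27813) = 75883/(-5214*(-1/19602) + 27813) = 75883/(79/297 + 27813) = 75883/(8260540/297) = 75883*(297/8260540) = 22537251/8260540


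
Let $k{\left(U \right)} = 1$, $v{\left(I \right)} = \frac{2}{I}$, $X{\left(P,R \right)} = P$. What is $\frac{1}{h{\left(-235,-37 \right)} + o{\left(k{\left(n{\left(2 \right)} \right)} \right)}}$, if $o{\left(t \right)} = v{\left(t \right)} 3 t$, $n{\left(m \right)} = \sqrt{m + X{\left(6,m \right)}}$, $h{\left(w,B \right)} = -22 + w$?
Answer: $- \frac{1}{251} \approx -0.0039841$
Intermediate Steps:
$n{\left(m \right)} = \sqrt{6 + m}$ ($n{\left(m \right)} = \sqrt{m + 6} = \sqrt{6 + m}$)
$o{\left(t \right)} = 6$ ($o{\left(t \right)} = \frac{2}{t} 3 t = \frac{6}{t} t = 6$)
$\frac{1}{h{\left(-235,-37 \right)} + o{\left(k{\left(n{\left(2 \right)} \right)} \right)}} = \frac{1}{\left(-22 - 235\right) + 6} = \frac{1}{-257 + 6} = \frac{1}{-251} = - \frac{1}{251}$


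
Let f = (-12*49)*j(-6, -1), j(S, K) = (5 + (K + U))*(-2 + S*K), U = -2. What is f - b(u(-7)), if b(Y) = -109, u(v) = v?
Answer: -4595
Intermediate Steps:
j(S, K) = (-2 + K*S)*(3 + K) (j(S, K) = (5 + (K - 2))*(-2 + S*K) = (5 + (-2 + K))*(-2 + K*S) = (3 + K)*(-2 + K*S) = (-2 + K*S)*(3 + K))
f = -4704 (f = (-12*49)*(-6 - 2*(-1) - 6*(-1)² + 3*(-1)*(-6)) = -588*(-6 + 2 - 6*1 + 18) = -588*(-6 + 2 - 6 + 18) = -588*8 = -4704)
f - b(u(-7)) = -4704 - 1*(-109) = -4704 + 109 = -4595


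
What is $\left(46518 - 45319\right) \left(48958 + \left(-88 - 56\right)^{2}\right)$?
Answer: $83563106$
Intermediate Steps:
$\left(46518 - 45319\right) \left(48958 + \left(-88 - 56\right)^{2}\right) = 1199 \left(48958 + \left(-144\right)^{2}\right) = 1199 \left(48958 + 20736\right) = 1199 \cdot 69694 = 83563106$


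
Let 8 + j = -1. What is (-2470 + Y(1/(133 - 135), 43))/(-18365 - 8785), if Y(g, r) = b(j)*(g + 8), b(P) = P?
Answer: 203/2172 ≈ 0.093462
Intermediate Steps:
j = -9 (j = -8 - 1 = -9)
Y(g, r) = -72 - 9*g (Y(g, r) = -9*(g + 8) = -9*(8 + g) = -72 - 9*g)
(-2470 + Y(1/(133 - 135), 43))/(-18365 - 8785) = (-2470 + (-72 - 9/(133 - 135)))/(-18365 - 8785) = (-2470 + (-72 - 9/(-2)))/(-27150) = (-2470 + (-72 - 9*(-½)))*(-1/27150) = (-2470 + (-72 + 9/2))*(-1/27150) = (-2470 - 135/2)*(-1/27150) = -5075/2*(-1/27150) = 203/2172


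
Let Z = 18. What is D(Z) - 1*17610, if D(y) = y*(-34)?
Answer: -18222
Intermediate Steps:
D(y) = -34*y
D(Z) - 1*17610 = -34*18 - 1*17610 = -612 - 17610 = -18222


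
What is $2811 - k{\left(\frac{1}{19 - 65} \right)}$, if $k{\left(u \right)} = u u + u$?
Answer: $\frac{5948121}{2116} \approx 2811.0$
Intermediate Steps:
$k{\left(u \right)} = u + u^{2}$ ($k{\left(u \right)} = u^{2} + u = u + u^{2}$)
$2811 - k{\left(\frac{1}{19 - 65} \right)} = 2811 - \frac{1 + \frac{1}{19 - 65}}{19 - 65} = 2811 - \frac{1 + \frac{1}{-46}}{-46} = 2811 - - \frac{1 - \frac{1}{46}}{46} = 2811 - \left(- \frac{1}{46}\right) \frac{45}{46} = 2811 - - \frac{45}{2116} = 2811 + \frac{45}{2116} = \frac{5948121}{2116}$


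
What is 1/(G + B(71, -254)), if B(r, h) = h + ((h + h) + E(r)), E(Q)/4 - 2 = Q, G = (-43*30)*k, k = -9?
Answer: 1/11140 ≈ 8.9767e-5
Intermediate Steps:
G = 11610 (G = -43*30*(-9) = -1290*(-9) = 11610)
E(Q) = 8 + 4*Q
B(r, h) = 8 + 3*h + 4*r (B(r, h) = h + ((h + h) + (8 + 4*r)) = h + (2*h + (8 + 4*r)) = h + (8 + 2*h + 4*r) = 8 + 3*h + 4*r)
1/(G + B(71, -254)) = 1/(11610 + (8 + 3*(-254) + 4*71)) = 1/(11610 + (8 - 762 + 284)) = 1/(11610 - 470) = 1/11140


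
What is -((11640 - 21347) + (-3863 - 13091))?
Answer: 26661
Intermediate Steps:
-((11640 - 21347) + (-3863 - 13091)) = -(-9707 - 16954) = -1*(-26661) = 26661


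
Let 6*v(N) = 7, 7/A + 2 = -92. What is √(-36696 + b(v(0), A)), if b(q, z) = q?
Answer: I*√1321014/6 ≈ 191.56*I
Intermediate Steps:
A = -7/94 (A = 7/(-2 - 92) = 7/(-94) = 7*(-1/94) = -7/94 ≈ -0.074468)
v(N) = 7/6 (v(N) = (⅙)*7 = 7/6)
√(-36696 + b(v(0), A)) = √(-36696 + 7/6) = √(-220169/6) = I*√1321014/6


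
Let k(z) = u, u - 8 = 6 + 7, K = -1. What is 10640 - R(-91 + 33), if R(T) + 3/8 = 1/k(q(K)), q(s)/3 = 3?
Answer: 1787575/168 ≈ 10640.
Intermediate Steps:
u = 21 (u = 8 + (6 + 7) = 8 + 13 = 21)
q(s) = 9 (q(s) = 3*3 = 9)
k(z) = 21
R(T) = -55/168 (R(T) = -3/8 + 1/21 = -55/168)
10640 - R(-91 + 33) = 10640 - 1*(-55/168) = 10640 + 55/168 = 1787575/168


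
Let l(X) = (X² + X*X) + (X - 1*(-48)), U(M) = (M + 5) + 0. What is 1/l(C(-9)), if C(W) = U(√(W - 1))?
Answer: -I/(-83*I + 21*√10) ≈ 0.0073458 - 0.0058773*I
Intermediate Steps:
U(M) = 5 + M (U(M) = (5 + M) + 0 = 5 + M)
C(W) = 5 + √(-1 + W) (C(W) = 5 + √(W - 1) = 5 + √(-1 + W))
l(X) = 48 + X + 2*X² (l(X) = (X² + X²) + (X + 48) = 2*X² + (48 + X) = 48 + X + 2*X²)
1/l(C(-9)) = 1/(48 + (5 + √(-1 - 9)) + 2*(5 + √(-1 - 9))²) = 1/(48 + (5 + √(-10)) + 2*(5 + √(-10))²) = 1/(48 + (5 + I*√10) + 2*(5 + I*√10)²) = 1/(53 + 2*(5 + I*√10)² + I*√10)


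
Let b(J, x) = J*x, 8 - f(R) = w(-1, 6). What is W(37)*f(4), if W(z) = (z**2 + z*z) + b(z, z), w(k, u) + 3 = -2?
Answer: 53391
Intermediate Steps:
w(k, u) = -5 (w(k, u) = -3 - 2 = -5)
f(R) = 13 (f(R) = 8 - 1*(-5) = 8 + 5 = 13)
W(z) = 3*z**2 (W(z) = (z**2 + z*z) + z*z = (z**2 + z**2) + z**2 = 2*z**2 + z**2 = 3*z**2)
W(37)*f(4) = (3*37**2)*13 = (3*1369)*13 = 4107*13 = 53391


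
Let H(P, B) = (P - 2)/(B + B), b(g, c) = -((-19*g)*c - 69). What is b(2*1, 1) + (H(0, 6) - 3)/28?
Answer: 17957/168 ≈ 106.89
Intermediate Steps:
b(g, c) = 69 + 19*c*g (b(g, c) = -(-19*c*g - 69) = -(-69 - 19*c*g) = 69 + 19*c*g)
H(P, B) = (-2 + P)/(2*B) (H(P, B) = (-2 + P)/((2*B)) = (-2 + P)*(1/(2*B)) = (-2 + P)/(2*B))
b(2*1, 1) + (H(0, 6) - 3)/28 = (69 + 19*1*(2*1)) + ((½)*(-2 + 0)/6 - 3)/28 = (69 + 19*1*2) + ((½)*(⅙)*(-2) - 3)*(1/28) = (69 + 38) + (-⅙ - 3)*(1/28) = 107 - 19/6*1/28 = 107 - 19/168 = 17957/168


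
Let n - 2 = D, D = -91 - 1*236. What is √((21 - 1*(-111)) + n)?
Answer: I*√193 ≈ 13.892*I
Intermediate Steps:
D = -327 (D = -91 - 236 = -327)
n = -325 (n = 2 - 327 = -325)
√((21 - 1*(-111)) + n) = √((21 - 1*(-111)) - 325) = √((21 + 111) - 325) = √(132 - 325) = √(-193) = I*√193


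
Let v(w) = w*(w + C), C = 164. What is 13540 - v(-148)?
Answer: 15908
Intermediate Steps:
v(w) = w*(164 + w) (v(w) = w*(w + 164) = w*(164 + w))
13540 - v(-148) = 13540 - (-148)*(164 - 148) = 13540 - (-148)*16 = 13540 - 1*(-2368) = 13540 + 2368 = 15908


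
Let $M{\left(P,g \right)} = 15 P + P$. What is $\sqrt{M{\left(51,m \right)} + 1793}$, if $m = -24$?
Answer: $\sqrt{2609} \approx 51.078$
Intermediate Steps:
$M{\left(P,g \right)} = 16 P$
$\sqrt{M{\left(51,m \right)} + 1793} = \sqrt{16 \cdot 51 + 1793} = \sqrt{816 + 1793} = \sqrt{2609}$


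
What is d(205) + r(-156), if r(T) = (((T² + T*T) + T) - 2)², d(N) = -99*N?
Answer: 2353587901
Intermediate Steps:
r(T) = (-2 + T + 2*T²)² (r(T) = (((T² + T²) + T) - 2)² = ((2*T² + T) - 2)² = ((T + 2*T²) - 2)² = (-2 + T + 2*T²)²)
d(205) + r(-156) = -99*205 + (-2 - 156 + 2*(-156)²)² = -20295 + (-2 - 156 + 2*24336)² = -20295 + (-2 - 156 + 48672)² = -20295 + 48514² = -20295 + 2353608196 = 2353587901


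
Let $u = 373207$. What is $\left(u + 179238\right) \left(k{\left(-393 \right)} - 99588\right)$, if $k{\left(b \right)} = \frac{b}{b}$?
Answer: $-55016340215$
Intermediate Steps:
$k{\left(b \right)} = 1$
$\left(u + 179238\right) \left(k{\left(-393 \right)} - 99588\right) = \left(373207 + 179238\right) \left(1 - 99588\right) = 552445 \left(-99587\right) = -55016340215$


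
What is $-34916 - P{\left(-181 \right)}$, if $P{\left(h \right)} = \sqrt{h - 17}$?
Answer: $-34916 - 3 i \sqrt{22} \approx -34916.0 - 14.071 i$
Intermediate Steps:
$P{\left(h \right)} = \sqrt{-17 + h}$
$-34916 - P{\left(-181 \right)} = -34916 - \sqrt{-17 - 181} = -34916 - \sqrt{-198} = -34916 - 3 i \sqrt{22}$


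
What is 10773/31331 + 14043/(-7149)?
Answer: -6367808/3929567 ≈ -1.6205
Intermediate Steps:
10773/31331 + 14043/(-7149) = 10773*(1/31331) + 14043*(-1/7149) = 567/1649 - 4681/2383 = -6367808/3929567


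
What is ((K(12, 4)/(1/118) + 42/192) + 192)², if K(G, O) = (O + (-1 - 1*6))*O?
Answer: 1533583921/1024 ≈ 1.4976e+6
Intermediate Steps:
K(G, O) = O*(-7 + O) (K(G, O) = (O + (-1 - 6))*O = (O - 7)*O = (-7 + O)*O = O*(-7 + O))
((K(12, 4)/(1/118) + 42/192) + 192)² = (((4*(-7 + 4))/(1/118) + 42/192) + 192)² = (((4*(-3))/(1/118) + 42*(1/192)) + 192)² = ((-12*118 + 7/32) + 192)² = ((-1416 + 7/32) + 192)² = (-45305/32 + 192)² = (-39161/32)² = 1533583921/1024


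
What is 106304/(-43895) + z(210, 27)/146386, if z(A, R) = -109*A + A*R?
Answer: -8158644622/3212806735 ≈ -2.5394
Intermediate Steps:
106304/(-43895) + z(210, 27)/146386 = 106304/(-43895) + (210*(-109 + 27))/146386 = 106304*(-1/43895) + (210*(-82))*(1/146386) = -106304/43895 - 17220*1/146386 = -106304/43895 - 8610/73193 = -8158644622/3212806735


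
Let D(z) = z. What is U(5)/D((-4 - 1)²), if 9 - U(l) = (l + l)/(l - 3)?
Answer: 4/25 ≈ 0.16000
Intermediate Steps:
U(l) = 9 - 2*l/(-3 + l) (U(l) = 9 - (l + l)/(l - 3) = 9 - 2*l/(-3 + l))
U(5)/D((-4 - 1)²) = ((-27 + 7*5)/(-3 + 5))/((-4 - 1)²) = ((-27 + 35)/2)/((-5)²) = ((½)*8)/25 = (1/25)*4 = 4/25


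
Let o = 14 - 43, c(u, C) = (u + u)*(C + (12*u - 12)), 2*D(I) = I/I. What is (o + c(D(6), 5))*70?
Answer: -2100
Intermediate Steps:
D(I) = ½ (D(I) = (I/I)/2 = (½)*1 = ½)
c(u, C) = 2*u*(-12 + C + 12*u) (c(u, C) = (2*u)*(C + (-12 + 12*u)) = (2*u)*(-12 + C + 12*u) = 2*u*(-12 + C + 12*u))
o = -29
(o + c(D(6), 5))*70 = (-29 + 2*(½)*(-12 + 5 + 12*(½)))*70 = (-29 + 2*(½)*(-12 + 5 + 6))*70 = (-29 + 2*(½)*(-1))*70 = (-29 - 1)*70 = -30*70 = -2100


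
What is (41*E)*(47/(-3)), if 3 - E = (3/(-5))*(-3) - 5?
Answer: -59737/15 ≈ -3982.5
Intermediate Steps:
E = 31/5 (E = 3 - ((3/(-5))*(-3) - 5) = 3 - ((3*(-⅕))*(-3) - 5) = 3 - (-⅗*(-3) - 5) = 3 - (9/5 - 5) = 3 - 1*(-16/5) = 3 + 16/5 = 31/5 ≈ 6.2000)
(41*E)*(47/(-3)) = (41*(31/5))*(47/(-3)) = 1271*(47*(-⅓))/5 = (1271/5)*(-47/3) = -59737/15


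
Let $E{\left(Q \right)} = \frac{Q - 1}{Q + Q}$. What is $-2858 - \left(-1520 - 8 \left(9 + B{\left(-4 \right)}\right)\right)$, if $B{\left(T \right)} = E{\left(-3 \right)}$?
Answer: $- \frac{3782}{3} \approx -1260.7$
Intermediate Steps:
$E{\left(Q \right)} = \frac{-1 + Q}{2 Q}$
$B{\left(T \right)} = \frac{2}{3}$ ($B{\left(T \right)} = \frac{-1 - 3}{2 \left(-3\right)} = \frac{1}{2} \left(- \frac{1}{3}\right) \left(-4\right) = \frac{2}{3}$)
$-2858 - \left(-1520 - 8 \left(9 + B{\left(-4 \right)}\right)\right) = -2858 - \left(-1520 - 8 \left(9 + \frac{2}{3}\right)\right) = -2858 - \left(-1520 - \frac{232}{3}\right) = -2858 - - \frac{4792}{3} = -2858 + \frac{4792}{3} = - \frac{3782}{3}$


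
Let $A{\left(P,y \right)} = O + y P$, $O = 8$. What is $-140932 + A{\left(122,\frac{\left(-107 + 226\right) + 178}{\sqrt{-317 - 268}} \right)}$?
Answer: $-140924 - \frac{12078 i \sqrt{65}}{65} \approx -1.4092 \cdot 10^{5} - 1498.1 i$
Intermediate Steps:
$A{\left(P,y \right)} = 8 + P y$ ($A{\left(P,y \right)} = 8 + y P = 8 + P y$)
$-140932 + A{\left(122,\frac{\left(-107 + 226\right) + 178}{\sqrt{-317 - 268}} \right)} = -140932 + \left(8 + 122 \frac{\left(-107 + 226\right) + 178}{\sqrt{-317 - 268}}\right) = -140932 + \left(8 + 122 \frac{119 + 178}{\sqrt{-585}}\right) = -140932 + \left(8 + 122 \frac{297}{3 i \sqrt{65}}\right) = -140932 + \left(8 + 122 \cdot 297 \left(- \frac{i \sqrt{65}}{195}\right)\right) = -140932 + \left(8 + 122 \left(- \frac{99 i \sqrt{65}}{65}\right)\right) = -140932 + \left(8 - \frac{12078 i \sqrt{65}}{65}\right) = -140924 - \frac{12078 i \sqrt{65}}{65}$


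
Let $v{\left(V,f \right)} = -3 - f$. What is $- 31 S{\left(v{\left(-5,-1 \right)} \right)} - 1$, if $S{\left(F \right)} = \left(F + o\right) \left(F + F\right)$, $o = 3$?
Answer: $123$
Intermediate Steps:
$S{\left(F \right)} = 2 F \left(3 + F\right)$ ($S{\left(F \right)} = \left(F + 3\right) \left(F + F\right) = \left(3 + F\right) 2 F = 2 F \left(3 + F\right)$)
$- 31 S{\left(v{\left(-5,-1 \right)} \right)} - 1 = - 31 \cdot 2 \left(-3 - -1\right) \left(3 - 2\right) - 1 = - 31 \cdot 2 \left(-3 + 1\right) \left(3 + \left(-3 + 1\right)\right) - 1 = - 31 \cdot 2 \left(-2\right) \left(3 - 2\right) - 1 = - 31 \cdot 2 \left(-2\right) 1 - 1 = \left(-31\right) \left(-4\right) - 1 = 124 - 1 = 123$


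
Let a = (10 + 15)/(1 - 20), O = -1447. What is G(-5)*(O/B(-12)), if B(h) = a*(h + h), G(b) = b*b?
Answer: -27493/24 ≈ -1145.5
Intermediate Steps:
G(b) = b²
a = -25/19 (a = 25/(-19) = 25*(-1/19) = -25/19 ≈ -1.3158)
B(h) = -50*h/19 (B(h) = -25*(h + h)/19 = -50*h/19)
G(-5)*(O/B(-12)) = (-5)²*(-1447/((-50/19*(-12)))) = 25*(-1447/600/19) = 25*(-1447*19/600) = 25*(-27493/600) = -27493/24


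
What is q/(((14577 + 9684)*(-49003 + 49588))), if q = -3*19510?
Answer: -3902/946179 ≈ -0.0041240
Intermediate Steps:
q = -58530
q/(((14577 + 9684)*(-49003 + 49588))) = -58530*1/((-49003 + 49588)*(14577 + 9684)) = -58530/(24261*585) = -58530/14192685 = -58530*1/14192685 = -3902/946179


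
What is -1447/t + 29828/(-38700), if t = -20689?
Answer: -140278148/200166075 ≈ -0.70081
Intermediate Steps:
-1447/t + 29828/(-38700) = -1447/(-20689) + 29828/(-38700) = -1447*(-1/20689) + 29828*(-1/38700) = 1447/20689 - 7457/9675 = -140278148/200166075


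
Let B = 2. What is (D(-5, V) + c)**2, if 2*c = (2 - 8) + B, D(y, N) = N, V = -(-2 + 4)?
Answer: 16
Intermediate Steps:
V = -2 (V = -1*2 = -2)
c = -2 (c = ((2 - 8) + 2)/2 = (-6 + 2)/2 = (1/2)*(-4) = -2)
(D(-5, V) + c)**2 = (-2 - 2)**2 = (-4)**2 = 16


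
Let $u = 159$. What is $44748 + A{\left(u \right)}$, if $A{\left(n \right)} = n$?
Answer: $44907$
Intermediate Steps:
$44748 + A{\left(u \right)} = 44748 + 159 = 44907$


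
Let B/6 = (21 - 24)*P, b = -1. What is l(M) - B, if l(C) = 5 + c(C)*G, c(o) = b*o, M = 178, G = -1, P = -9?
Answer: 21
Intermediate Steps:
c(o) = -o
B = 162 (B = 6*((21 - 24)*(-9)) = 6*(-3*(-9)) = 6*27 = 162)
l(C) = 5 + C (l(C) = 5 - C*(-1) = 5 + C)
l(M) - B = (5 + 178) - 1*162 = 183 - 162 = 21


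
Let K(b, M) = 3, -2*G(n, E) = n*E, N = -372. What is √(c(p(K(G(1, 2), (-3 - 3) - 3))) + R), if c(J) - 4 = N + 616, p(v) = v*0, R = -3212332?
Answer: 2*I*√803021 ≈ 1792.2*I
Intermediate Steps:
G(n, E) = -E*n/2 (G(n, E) = -n*E/2 = -E*n/2)
p(v) = 0
c(J) = 248 (c(J) = 4 + (-372 + 616) = 4 + 244 = 248)
√(c(p(K(G(1, 2), (-3 - 3) - 3))) + R) = √(248 - 3212332) = √(-3212084) = 2*I*√803021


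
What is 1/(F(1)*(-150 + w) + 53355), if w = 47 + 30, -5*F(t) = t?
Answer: 5/266848 ≈ 1.8737e-5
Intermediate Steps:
F(t) = -t/5
w = 77
1/(F(1)*(-150 + w) + 53355) = 1/((-1/5*1)*(-150 + 77) + 53355) = 1/(-1/5*(-73) + 53355) = 1/(73/5 + 53355) = 1/(266848/5) = 5/266848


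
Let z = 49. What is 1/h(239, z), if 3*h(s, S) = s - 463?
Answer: -3/224 ≈ -0.013393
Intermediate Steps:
h(s, S) = -463/3 + s/3 (h(s, S) = (s - 463)/3 = (-463 + s)/3 = -463/3 + s/3)
1/h(239, z) = 1/(-463/3 + (1/3)*239) = 1/(-463/3 + 239/3) = 1/(-224/3) = -3/224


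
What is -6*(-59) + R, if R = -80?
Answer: 274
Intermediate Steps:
-6*(-59) + R = -6*(-59) - 80 = 354 - 80 = 274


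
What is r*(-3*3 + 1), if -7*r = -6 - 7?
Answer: -104/7 ≈ -14.857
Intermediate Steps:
r = 13/7 (r = -(-6 - 7)/7 = -⅐*(-13) = 13/7 ≈ 1.8571)
r*(-3*3 + 1) = 13*(-3*3 + 1)/7 = 13*(-9 + 1)/7 = (13/7)*(-8) = -104/7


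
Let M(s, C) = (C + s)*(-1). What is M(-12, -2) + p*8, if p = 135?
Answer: 1094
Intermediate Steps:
M(s, C) = -C - s
M(-12, -2) + p*8 = (-1*(-2) - 1*(-12)) + 135*8 = (2 + 12) + 1080 = 14 + 1080 = 1094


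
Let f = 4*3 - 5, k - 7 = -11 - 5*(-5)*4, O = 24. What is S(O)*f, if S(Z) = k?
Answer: 672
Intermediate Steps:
k = 96 (k = 7 + (-11 - 5*(-5)*4) = 7 + (-11 + 25*4) = 7 + (-11 + 100) = 7 + 89 = 96)
S(Z) = 96
f = 7 (f = 12 - 5 = 7)
S(O)*f = 96*7 = 672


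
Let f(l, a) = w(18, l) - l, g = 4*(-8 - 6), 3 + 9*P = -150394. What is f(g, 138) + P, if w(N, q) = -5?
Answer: -149938/9 ≈ -16660.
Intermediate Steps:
P = -150397/9 (P = -1/3 + (1/9)*(-150394) = -1/3 - 150394/9 = -150397/9 ≈ -16711.)
g = -56 (g = 4*(-14) = -56)
f(l, a) = -5 - l
f(g, 138) + P = (-5 - 1*(-56)) - 150397/9 = (-5 + 56) - 150397/9 = 51 - 150397/9 = -149938/9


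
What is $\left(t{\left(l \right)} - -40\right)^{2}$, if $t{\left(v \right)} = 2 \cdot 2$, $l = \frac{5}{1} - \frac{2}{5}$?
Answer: $1936$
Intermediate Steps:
$l = \frac{23}{5}$ ($l = 5 \cdot 1 - \frac{2}{5} = 5 - \frac{2}{5} = \frac{23}{5} \approx 4.6$)
$t{\left(v \right)} = 4$
$\left(t{\left(l \right)} - -40\right)^{2} = \left(4 - -40\right)^{2} = \left(4 + 40\right)^{2} = 44^{2} = 1936$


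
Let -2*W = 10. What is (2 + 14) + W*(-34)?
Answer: 186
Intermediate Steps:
W = -5 (W = -½*10 = -5)
(2 + 14) + W*(-34) = (2 + 14) - 5*(-34) = 16 + 170 = 186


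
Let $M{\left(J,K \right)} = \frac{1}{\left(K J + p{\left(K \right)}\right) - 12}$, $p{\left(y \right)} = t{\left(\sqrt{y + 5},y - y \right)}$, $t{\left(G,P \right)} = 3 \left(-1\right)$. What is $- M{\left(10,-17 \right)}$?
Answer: $\frac{1}{185} \approx 0.0054054$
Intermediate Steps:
$t{\left(G,P \right)} = -3$
$p{\left(y \right)} = -3$
$M{\left(J,K \right)} = \frac{1}{-15 + J K}$ ($M{\left(J,K \right)} = \frac{1}{\left(K J - 3\right) - 12} = \frac{1}{\left(J K - 3\right) - 12} = \frac{1}{\left(-3 + J K\right) - 12} = \frac{1}{-15 + J K}$)
$- M{\left(10,-17 \right)} = - \frac{1}{-15 + 10 \left(-17\right)} = - \frac{1}{-15 - 170} = - \frac{1}{-185} = \left(-1\right) \left(- \frac{1}{185}\right) = \frac{1}{185}$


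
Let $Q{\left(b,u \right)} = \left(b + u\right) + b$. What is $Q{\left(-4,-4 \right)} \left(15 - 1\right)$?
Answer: $-168$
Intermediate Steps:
$Q{\left(b,u \right)} = u + 2 b$
$Q{\left(-4,-4 \right)} \left(15 - 1\right) = \left(-4 + 2 \left(-4\right)\right) \left(15 - 1\right) = \left(-4 - 8\right) 14 = \left(-12\right) 14 = -168$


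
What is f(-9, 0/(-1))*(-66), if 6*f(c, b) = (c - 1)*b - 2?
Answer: 22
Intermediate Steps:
f(c, b) = -⅓ + b*(-1 + c)/6 (f(c, b) = ((c - 1)*b - 2)/6 = ((-1 + c)*b - 2)/6 = (b*(-1 + c) - 2)/6 = (-2 + b*(-1 + c))/6 = -⅓ + b*(-1 + c)/6)
f(-9, 0/(-1))*(-66) = (-⅓ - 0/(-1) + (⅙)*(0/(-1))*(-9))*(-66) = (-⅓ - 0*(-1) + (⅙)*(0*(-1))*(-9))*(-66) = (-⅓ - ⅙*0 + (⅙)*0*(-9))*(-66) = (-⅓ + 0 + 0)*(-66) = -⅓*(-66) = 22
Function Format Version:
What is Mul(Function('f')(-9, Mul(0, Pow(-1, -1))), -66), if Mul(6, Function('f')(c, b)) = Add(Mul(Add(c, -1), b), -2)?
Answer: 22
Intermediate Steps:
Function('f')(c, b) = Add(Rational(-1, 3), Mul(Rational(1, 6), b, Add(-1, c))) (Function('f')(c, b) = Mul(Rational(1, 6), Add(Mul(Add(c, -1), b), -2)) = Mul(Rational(1, 6), Add(Mul(Add(-1, c), b), -2)) = Mul(Rational(1, 6), Add(Mul(b, Add(-1, c)), -2)) = Mul(Rational(1, 6), Add(-2, Mul(b, Add(-1, c)))) = Add(Rational(-1, 3), Mul(Rational(1, 6), b, Add(-1, c))))
Mul(Function('f')(-9, Mul(0, Pow(-1, -1))), -66) = Mul(Add(Rational(-1, 3), Mul(Rational(-1, 6), Mul(0, Pow(-1, -1))), Mul(Rational(1, 6), Mul(0, Pow(-1, -1)), -9)), -66) = Mul(Add(Rational(-1, 3), Mul(Rational(-1, 6), Mul(0, -1)), Mul(Rational(1, 6), Mul(0, -1), -9)), -66) = Mul(Add(Rational(-1, 3), Mul(Rational(-1, 6), 0), Mul(Rational(1, 6), 0, -9)), -66) = Mul(Add(Rational(-1, 3), 0, 0), -66) = Mul(Rational(-1, 3), -66) = 22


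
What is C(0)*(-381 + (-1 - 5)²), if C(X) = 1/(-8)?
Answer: 345/8 ≈ 43.125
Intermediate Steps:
C(X) = -⅛
C(0)*(-381 + (-1 - 5)²) = -(-381 + (-1 - 5)²)/8 = -(-381 + (-6)²)/8 = -(-381 + 36)/8 = -⅛*(-345) = 345/8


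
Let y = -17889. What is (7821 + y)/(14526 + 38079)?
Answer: -3356/17535 ≈ -0.19139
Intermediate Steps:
(7821 + y)/(14526 + 38079) = (7821 - 17889)/(14526 + 38079) = -10068/52605 = -10068*1/52605 = -3356/17535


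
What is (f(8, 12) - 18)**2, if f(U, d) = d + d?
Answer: 36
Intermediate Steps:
f(U, d) = 2*d
(f(8, 12) - 18)**2 = (2*12 - 18)**2 = (24 - 18)**2 = 6**2 = 36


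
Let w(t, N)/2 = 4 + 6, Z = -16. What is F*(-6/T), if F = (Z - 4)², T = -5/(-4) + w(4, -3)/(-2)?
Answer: 1920/7 ≈ 274.29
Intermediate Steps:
w(t, N) = 20 (w(t, N) = 2*(4 + 6) = 2*10 = 20)
T = -35/4 (T = -5/(-4) + 20/(-2) = -5*(-¼) + 20*(-½) = 5/4 - 10 = -35/4 ≈ -8.7500)
F = 400 (F = (-16 - 4)² = (-20)² = 400)
F*(-6/T) = 400*(-6/(-35/4)) = 400*(-6*(-4/35)) = 400*(24/35) = 1920/7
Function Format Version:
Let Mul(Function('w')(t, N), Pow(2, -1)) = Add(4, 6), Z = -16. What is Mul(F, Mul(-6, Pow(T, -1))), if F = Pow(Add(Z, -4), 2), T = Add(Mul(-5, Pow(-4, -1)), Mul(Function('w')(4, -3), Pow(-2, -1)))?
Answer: Rational(1920, 7) ≈ 274.29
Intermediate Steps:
Function('w')(t, N) = 20 (Function('w')(t, N) = Mul(2, Add(4, 6)) = Mul(2, 10) = 20)
T = Rational(-35, 4) (T = Add(Mul(-5, Pow(-4, -1)), Mul(20, Pow(-2, -1))) = Add(Mul(-5, Rational(-1, 4)), Mul(20, Rational(-1, 2))) = Add(Rational(5, 4), -10) = Rational(-35, 4) ≈ -8.7500)
F = 400 (F = Pow(Add(-16, -4), 2) = Pow(-20, 2) = 400)
Mul(F, Mul(-6, Pow(T, -1))) = Mul(400, Mul(-6, Pow(Rational(-35, 4), -1))) = Mul(400, Mul(-6, Rational(-4, 35))) = Mul(400, Rational(24, 35)) = Rational(1920, 7)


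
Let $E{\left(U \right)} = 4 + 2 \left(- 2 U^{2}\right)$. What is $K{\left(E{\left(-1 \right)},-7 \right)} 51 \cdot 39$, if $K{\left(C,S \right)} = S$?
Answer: $-13923$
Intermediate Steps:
$E{\left(U \right)} = 4 - 4 U^{2}$
$K{\left(E{\left(-1 \right)},-7 \right)} 51 \cdot 39 = \left(-7\right) 51 \cdot 39 = \left(-357\right) 39 = -13923$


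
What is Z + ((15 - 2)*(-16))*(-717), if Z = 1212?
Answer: 150348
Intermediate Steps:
Z + ((15 - 2)*(-16))*(-717) = 1212 + ((15 - 2)*(-16))*(-717) = 1212 + (13*(-16))*(-717) = 1212 - 208*(-717) = 1212 + 149136 = 150348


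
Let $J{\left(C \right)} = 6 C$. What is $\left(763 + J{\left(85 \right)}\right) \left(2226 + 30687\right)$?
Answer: $41898249$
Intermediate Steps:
$\left(763 + J{\left(85 \right)}\right) \left(2226 + 30687\right) = \left(763 + 6 \cdot 85\right) \left(2226 + 30687\right) = \left(763 + 510\right) 32913 = 1273 \cdot 32913 = 41898249$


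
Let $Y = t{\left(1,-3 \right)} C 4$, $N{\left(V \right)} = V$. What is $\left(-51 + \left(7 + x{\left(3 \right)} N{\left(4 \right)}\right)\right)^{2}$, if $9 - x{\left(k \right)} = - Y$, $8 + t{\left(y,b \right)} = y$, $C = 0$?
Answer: $64$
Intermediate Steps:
$t{\left(y,b \right)} = -8 + y$
$Y = 0$ ($Y = \left(-8 + 1\right) 0 \cdot 4 = \left(-7\right) 0 \cdot 4 = 0 \cdot 4 = 0$)
$x{\left(k \right)} = 9$ ($x{\left(k \right)} = 9 - \left(-1\right) 0 = 9 - 0 = 9 + 0 = 9$)
$\left(-51 + \left(7 + x{\left(3 \right)} N{\left(4 \right)}\right)\right)^{2} = \left(-51 + \left(7 + 9 \cdot 4\right)\right)^{2} = \left(-51 + \left(7 + 36\right)\right)^{2} = \left(-51 + 43\right)^{2} = \left(-8\right)^{2} = 64$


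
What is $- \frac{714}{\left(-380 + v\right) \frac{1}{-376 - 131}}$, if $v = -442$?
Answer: $- \frac{60333}{137} \approx -440.39$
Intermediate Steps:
$- \frac{714}{\left(-380 + v\right) \frac{1}{-376 - 131}} = - \frac{714}{\left(-380 - 442\right) \frac{1}{-376 - 131}} = - \frac{714}{\left(-822\right) \frac{1}{-507}} = - \frac{714}{\left(-822\right) \left(- \frac{1}{507}\right)} = - \frac{714}{\frac{274}{169}} = \left(-714\right) \frac{169}{274} = - \frac{60333}{137}$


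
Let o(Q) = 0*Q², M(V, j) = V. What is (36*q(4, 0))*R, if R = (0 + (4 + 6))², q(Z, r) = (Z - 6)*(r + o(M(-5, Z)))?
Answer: 0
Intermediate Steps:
o(Q) = 0
q(Z, r) = r*(-6 + Z) (q(Z, r) = (Z - 6)*(r + 0) = (-6 + Z)*r = r*(-6 + Z))
R = 100 (R = (0 + 10)² = 10² = 100)
(36*q(4, 0))*R = (36*(0*(-6 + 4)))*100 = (36*(0*(-2)))*100 = (36*0)*100 = 0*100 = 0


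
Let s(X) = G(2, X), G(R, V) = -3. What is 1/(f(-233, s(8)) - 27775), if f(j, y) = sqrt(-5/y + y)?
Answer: -83325/2314351879 - 2*I*sqrt(3)/2314351879 ≈ -3.6004e-5 - 1.4968e-9*I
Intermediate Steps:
s(X) = -3
f(j, y) = sqrt(y - 5/y)
1/(f(-233, s(8)) - 27775) = 1/(sqrt(-3 - 5/(-3)) - 27775) = 1/(sqrt(-3 - 5*(-1/3)) - 27775) = 1/(sqrt(-3 + 5/3) - 27775) = 1/(sqrt(-4/3) - 27775) = 1/(2*I*sqrt(3)/3 - 27775) = 1/(-27775 + 2*I*sqrt(3)/3)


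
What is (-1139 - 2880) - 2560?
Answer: -6579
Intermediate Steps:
(-1139 - 2880) - 2560 = -4019 - 2560 = -6579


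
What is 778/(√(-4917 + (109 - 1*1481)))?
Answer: -778*I*√6289/6289 ≈ -9.8104*I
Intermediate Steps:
778/(√(-4917 + (109 - 1*1481))) = 778/(√(-4917 + (109 - 1481))) = 778/(√(-4917 - 1372)) = 778/(√(-6289)) = 778/((I*√6289)) = 778*(-I*√6289/6289) = -778*I*√6289/6289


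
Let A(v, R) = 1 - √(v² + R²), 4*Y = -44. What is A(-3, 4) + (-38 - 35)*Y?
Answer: 799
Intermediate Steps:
Y = -11 (Y = (¼)*(-44) = -11)
A(v, R) = 1 - √(R² + v²)
A(-3, 4) + (-38 - 35)*Y = (1 - √(4² + (-3)²)) + (-38 - 35)*(-11) = (1 - √(16 + 9)) - 73*(-11) = (1 - √25) + 803 = (1 - 1*5) + 803 = (1 - 5) + 803 = -4 + 803 = 799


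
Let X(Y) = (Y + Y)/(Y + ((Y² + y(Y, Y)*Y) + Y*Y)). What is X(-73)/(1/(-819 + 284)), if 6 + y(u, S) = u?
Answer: 535/112 ≈ 4.7768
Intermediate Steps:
y(u, S) = -6 + u
X(Y) = 2*Y/(Y + 2*Y² + Y*(-6 + Y)) (X(Y) = (Y + Y)/(Y + ((Y² + (-6 + Y)*Y) + Y*Y)) = (2*Y)/(Y + ((Y² + Y*(-6 + Y)) + Y²)) = (2*Y)/(Y + (2*Y² + Y*(-6 + Y))) = (2*Y)/(Y + 2*Y² + Y*(-6 + Y)) = 2*Y/(Y + 2*Y² + Y*(-6 + Y)))
X(-73)/(1/(-819 + 284)) = (2/(-5 + 3*(-73)))/(1/(-819 + 284)) = (2/(-5 - 219))/(1/(-535)) = (2/(-224))/(-1/535) = (2*(-1/224))*(-535) = -1/112*(-535) = 535/112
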